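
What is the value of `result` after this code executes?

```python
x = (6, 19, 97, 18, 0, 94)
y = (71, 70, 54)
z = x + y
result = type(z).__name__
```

x is tuple; y is tuple; z is tuple; result = 'tuple'

'tuple'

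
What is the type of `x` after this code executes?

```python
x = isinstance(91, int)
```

isinstance() returns bool

bool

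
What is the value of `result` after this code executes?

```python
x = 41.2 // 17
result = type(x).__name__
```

x is float; result = 'float'

'float'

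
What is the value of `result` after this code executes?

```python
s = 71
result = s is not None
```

s = 71; result = True

True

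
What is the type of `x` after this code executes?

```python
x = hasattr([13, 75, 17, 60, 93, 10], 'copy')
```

hasattr() returns bool

bool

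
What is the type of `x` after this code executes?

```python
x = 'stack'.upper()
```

str.upper() returns str

str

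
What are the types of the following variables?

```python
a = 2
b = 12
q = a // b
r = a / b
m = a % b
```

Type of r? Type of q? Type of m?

/ returns float; // returns int; % of ints returns int

float, int, int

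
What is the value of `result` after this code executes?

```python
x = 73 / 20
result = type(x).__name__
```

x is float; result = 'float'

'float'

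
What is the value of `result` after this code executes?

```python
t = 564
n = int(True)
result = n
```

t = 564; n = 1; result = 1

1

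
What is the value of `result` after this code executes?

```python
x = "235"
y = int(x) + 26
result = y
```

x = '235'; y = 261; result = 261

261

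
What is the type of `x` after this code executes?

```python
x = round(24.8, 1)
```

round() with decimal places returns float

float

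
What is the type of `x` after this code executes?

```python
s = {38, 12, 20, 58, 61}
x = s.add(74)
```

set.add() returns None (mutates in place)

NoneType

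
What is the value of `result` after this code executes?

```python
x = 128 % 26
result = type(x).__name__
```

x is int; result = 'int'

'int'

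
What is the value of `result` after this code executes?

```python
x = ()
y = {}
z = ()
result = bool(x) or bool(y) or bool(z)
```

x = (); y = {}; z = (); result = False

False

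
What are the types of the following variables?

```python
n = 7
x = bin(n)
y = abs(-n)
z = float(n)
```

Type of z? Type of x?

float() returns float; bin() returns str

float, str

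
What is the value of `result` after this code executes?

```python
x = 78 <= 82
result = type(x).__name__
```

x is bool; result = 'bool'

'bool'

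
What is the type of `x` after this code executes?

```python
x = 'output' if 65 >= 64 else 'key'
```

Both branches of conditional are str

str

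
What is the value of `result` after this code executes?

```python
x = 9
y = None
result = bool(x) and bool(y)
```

x = 9; y = None; result = False

False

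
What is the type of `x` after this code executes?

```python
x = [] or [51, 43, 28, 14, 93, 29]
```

'or' returns first truthy value (list)

list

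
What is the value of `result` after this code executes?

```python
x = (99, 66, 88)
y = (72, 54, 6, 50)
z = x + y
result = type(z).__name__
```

x is tuple; y is tuple; z is tuple; result = 'tuple'

'tuple'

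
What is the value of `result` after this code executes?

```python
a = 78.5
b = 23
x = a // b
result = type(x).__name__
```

a is float; b is int; x is float; result = 'float'

'float'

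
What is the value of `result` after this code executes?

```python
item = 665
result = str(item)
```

item = 665; result = '665'

'665'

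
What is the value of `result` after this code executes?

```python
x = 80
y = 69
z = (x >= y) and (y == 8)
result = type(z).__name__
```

x is int; y is int; z is bool; result = 'bool'

'bool'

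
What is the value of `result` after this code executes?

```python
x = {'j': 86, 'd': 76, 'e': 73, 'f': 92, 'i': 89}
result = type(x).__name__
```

x is dict; result = 'dict'

'dict'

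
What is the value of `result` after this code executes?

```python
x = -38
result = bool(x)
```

x = -38; result = True

True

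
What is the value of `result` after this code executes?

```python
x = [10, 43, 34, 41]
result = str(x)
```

x = [10, 43, 34, 41]; result = '[10, 43, 34, 41]'

'[10, 43, 34, 41]'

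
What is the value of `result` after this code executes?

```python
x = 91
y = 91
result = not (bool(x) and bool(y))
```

x = 91; y = 91; result = False

False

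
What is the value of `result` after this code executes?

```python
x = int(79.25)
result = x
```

x = 79; result = 79

79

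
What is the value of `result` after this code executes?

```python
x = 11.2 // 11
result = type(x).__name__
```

x is float; result = 'float'

'float'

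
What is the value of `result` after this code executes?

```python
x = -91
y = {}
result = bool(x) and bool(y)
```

x = -91; y = {}; result = False

False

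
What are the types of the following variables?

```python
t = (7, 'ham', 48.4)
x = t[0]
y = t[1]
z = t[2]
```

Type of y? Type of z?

tuple[1] is str; tuple[2] is float

str, float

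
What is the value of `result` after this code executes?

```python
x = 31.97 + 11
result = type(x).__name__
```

x is float; result = 'float'

'float'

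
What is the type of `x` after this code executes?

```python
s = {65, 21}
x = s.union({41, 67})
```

set.union() returns a new set

set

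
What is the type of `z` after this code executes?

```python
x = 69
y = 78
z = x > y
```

Comparison returns bool

bool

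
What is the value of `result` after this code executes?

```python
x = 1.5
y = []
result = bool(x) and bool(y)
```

x = 1.5; y = []; result = False

False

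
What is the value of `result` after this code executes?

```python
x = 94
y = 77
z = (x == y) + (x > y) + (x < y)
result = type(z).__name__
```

x is int; y is int; z is int; result = 'int'

'int'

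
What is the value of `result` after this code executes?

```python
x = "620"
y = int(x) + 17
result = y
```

x = '620'; y = 637; result = 637

637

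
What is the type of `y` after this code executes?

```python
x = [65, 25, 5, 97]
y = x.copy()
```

list.copy() returns list

list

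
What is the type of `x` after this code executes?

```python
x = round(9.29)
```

round() with no decimal places returns int

int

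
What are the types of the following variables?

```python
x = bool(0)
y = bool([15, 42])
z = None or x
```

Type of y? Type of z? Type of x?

bool() returns bool; None or bool returns the bool; bool() returns bool

bool, bool, bool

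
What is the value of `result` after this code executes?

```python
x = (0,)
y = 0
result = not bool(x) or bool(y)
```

x = (0,); y = 0; result = False

False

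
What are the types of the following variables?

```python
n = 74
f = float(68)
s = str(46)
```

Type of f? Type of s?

f is assigned the result of calling float(), which returns a float; s is assigned the result of calling str(), which returns a str

float, str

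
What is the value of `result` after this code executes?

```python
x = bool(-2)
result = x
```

x = True; result = True

True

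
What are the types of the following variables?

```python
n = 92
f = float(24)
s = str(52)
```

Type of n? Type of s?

n is assigned a bare integer (no decimal point), so it is an int; s is assigned the result of calling str(), which returns a str

int, str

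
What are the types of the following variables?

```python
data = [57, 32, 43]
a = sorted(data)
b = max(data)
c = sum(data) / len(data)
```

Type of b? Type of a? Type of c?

max of ints returns int; sorted() returns list; int / int = float

int, list, float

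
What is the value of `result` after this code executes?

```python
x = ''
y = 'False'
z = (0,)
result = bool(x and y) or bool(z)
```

x = ''; y = 'False'; z = (0,); result = True

True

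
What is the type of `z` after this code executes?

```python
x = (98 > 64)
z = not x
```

'not' returns bool

bool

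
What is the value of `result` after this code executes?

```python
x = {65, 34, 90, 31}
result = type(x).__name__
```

x is set; result = 'set'

'set'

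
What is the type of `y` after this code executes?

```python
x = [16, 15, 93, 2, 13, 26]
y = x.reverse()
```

list.reverse() returns None

NoneType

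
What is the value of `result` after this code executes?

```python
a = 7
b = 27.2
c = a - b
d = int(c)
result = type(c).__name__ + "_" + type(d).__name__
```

a is int; b is float; c is float; d is int; result = 'float_int'

'float_int'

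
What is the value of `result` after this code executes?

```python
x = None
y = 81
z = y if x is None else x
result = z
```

x = None; y = 81; z = 81; result = 81

81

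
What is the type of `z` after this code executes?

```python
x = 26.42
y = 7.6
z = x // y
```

float // float = float

float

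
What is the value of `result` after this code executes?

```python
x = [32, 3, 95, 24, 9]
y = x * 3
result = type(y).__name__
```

x is list; y is list; result = 'list'

'list'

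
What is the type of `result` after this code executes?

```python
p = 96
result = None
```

None has type NoneType

NoneType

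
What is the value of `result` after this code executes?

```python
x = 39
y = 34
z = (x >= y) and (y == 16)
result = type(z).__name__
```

x is int; y is int; z is bool; result = 'bool'

'bool'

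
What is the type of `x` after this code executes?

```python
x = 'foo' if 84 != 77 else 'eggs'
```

Both branches of conditional are str

str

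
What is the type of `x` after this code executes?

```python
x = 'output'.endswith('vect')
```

str.endswith() returns bool

bool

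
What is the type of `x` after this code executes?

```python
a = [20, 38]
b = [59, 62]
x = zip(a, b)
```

zip() returns a zip object

zip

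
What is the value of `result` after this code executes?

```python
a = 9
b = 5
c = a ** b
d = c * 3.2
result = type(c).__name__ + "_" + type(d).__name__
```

a is int; b is int; c is int; d is float; result = 'int_float'

'int_float'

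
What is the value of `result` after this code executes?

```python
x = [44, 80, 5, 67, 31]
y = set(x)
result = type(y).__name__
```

x is list; y is set; result = 'set'

'set'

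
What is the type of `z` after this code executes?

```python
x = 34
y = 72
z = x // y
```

int // int = int

int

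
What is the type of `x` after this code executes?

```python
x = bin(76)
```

bin() returns str representation

str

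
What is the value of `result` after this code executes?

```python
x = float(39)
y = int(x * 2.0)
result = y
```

x = 39.0; y = 78; result = 78

78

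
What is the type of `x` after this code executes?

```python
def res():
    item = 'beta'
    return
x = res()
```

Bare return returns None

NoneType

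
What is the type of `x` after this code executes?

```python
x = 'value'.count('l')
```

str.count() returns int

int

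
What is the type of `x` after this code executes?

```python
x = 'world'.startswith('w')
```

str.startswith() returns bool

bool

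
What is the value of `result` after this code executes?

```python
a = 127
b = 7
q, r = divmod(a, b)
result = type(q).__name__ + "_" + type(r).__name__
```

a is int; b is int; q is int; r is int; result = 'int_int'

'int_int'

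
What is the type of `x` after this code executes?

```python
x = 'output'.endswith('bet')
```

str.endswith() returns bool

bool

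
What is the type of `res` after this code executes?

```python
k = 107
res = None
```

None has type NoneType

NoneType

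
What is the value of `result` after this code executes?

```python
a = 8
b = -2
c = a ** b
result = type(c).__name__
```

a is int; b is int; c is float; result = 'float'

'float'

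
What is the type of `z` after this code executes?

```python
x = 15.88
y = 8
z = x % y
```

float % int = float

float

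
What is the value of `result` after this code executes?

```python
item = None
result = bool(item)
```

item = None; result = False

False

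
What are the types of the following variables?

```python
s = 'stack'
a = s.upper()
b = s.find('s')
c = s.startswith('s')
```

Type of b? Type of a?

find() returns int; upper() returns str

int, str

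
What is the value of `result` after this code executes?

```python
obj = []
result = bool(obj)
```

obj = []; result = False

False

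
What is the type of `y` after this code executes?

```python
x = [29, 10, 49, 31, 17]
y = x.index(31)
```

list.index() returns int

int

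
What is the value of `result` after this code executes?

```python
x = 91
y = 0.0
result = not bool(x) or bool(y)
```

x = 91; y = 0.0; result = False

False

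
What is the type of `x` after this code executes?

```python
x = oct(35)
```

oct() returns str representation

str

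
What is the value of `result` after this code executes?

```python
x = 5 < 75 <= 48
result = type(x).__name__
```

x is bool; result = 'bool'

'bool'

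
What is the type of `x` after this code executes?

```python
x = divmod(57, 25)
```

divmod() returns tuple of (quotient, remainder)

tuple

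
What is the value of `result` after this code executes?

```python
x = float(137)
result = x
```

x = 137.0; result = 137.0

137.0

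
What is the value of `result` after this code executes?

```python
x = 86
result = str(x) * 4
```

x = 86; result = '86868686'

'86868686'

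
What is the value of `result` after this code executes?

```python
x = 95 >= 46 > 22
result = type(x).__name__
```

x is bool; result = 'bool'

'bool'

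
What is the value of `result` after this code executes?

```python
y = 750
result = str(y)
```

y = 750; result = '750'

'750'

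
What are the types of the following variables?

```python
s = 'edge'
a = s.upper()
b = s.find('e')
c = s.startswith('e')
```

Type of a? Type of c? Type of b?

upper() returns str; startswith() returns bool; find() returns int

str, bool, int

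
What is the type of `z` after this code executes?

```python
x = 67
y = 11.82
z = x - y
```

int - float = float

float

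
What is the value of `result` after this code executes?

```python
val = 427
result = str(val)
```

val = 427; result = '427'

'427'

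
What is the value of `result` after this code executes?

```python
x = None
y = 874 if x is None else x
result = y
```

x = None; y = 874; result = 874

874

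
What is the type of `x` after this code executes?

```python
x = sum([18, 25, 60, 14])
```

sum() of ints returns int

int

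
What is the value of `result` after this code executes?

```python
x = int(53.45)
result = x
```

x = 53; result = 53

53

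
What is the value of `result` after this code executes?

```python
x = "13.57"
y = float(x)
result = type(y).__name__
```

x is str; y is float; result = 'float'

'float'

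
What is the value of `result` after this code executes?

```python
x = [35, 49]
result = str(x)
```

x = [35, 49]; result = '[35, 49]'

'[35, 49]'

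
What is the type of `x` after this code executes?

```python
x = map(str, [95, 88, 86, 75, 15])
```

map() returns a map object

map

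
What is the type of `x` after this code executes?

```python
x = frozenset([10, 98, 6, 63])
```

frozenset() returns frozenset

frozenset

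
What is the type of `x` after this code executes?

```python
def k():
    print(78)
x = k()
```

Function without return returns None

NoneType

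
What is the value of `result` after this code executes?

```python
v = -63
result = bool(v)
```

v = -63; result = True

True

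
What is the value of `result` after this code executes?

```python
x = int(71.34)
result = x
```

x = 71; result = 71

71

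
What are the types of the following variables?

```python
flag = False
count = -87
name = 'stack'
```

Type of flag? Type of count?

flag is assigned the constant False, which has type bool; count is assigned a bare integer (no decimal point), so it is an int

bool, int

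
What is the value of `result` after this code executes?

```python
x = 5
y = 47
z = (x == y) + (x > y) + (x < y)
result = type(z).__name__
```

x is int; y is int; z is int; result = 'int'

'int'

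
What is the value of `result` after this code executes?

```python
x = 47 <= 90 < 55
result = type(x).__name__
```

x is bool; result = 'bool'

'bool'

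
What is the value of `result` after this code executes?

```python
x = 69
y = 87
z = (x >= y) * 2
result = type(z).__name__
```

x is int; y is int; z is int; result = 'int'

'int'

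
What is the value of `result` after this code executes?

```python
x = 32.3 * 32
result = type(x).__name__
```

x is float; result = 'float'

'float'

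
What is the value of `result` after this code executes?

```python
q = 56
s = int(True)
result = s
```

q = 56; s = 1; result = 1

1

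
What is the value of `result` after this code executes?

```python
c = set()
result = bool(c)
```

c = set(); result = False

False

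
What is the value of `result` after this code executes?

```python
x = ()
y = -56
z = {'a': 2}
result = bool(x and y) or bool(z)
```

x = (); y = -56; z = {'a': 2}; result = True

True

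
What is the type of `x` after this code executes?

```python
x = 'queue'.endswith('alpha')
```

str.endswith() returns bool

bool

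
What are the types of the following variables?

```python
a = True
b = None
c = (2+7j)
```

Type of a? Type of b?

a is assigned the constant True, which has type bool; b is assigned None, whose type is NoneType

bool, NoneType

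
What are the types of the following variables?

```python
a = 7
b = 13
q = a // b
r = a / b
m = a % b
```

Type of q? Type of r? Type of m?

// returns int; / returns float; % of ints returns int

int, float, int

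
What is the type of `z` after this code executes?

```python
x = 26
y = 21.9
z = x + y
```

int + float = float

float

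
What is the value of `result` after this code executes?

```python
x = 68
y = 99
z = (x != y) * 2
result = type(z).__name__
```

x is int; y is int; z is int; result = 'int'

'int'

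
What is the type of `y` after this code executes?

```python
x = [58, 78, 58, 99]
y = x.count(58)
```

list.count() returns int

int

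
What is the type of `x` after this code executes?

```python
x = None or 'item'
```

'or' with None returns the other truthy value (str)

str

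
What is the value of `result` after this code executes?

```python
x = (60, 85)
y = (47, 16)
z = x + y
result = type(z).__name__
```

x is tuple; y is tuple; z is tuple; result = 'tuple'

'tuple'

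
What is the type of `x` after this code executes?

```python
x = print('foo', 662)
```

print() returns None

NoneType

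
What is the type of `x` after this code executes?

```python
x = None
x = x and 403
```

'and' returns first falsy value (None)

NoneType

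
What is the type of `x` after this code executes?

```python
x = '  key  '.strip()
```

str.strip() returns str

str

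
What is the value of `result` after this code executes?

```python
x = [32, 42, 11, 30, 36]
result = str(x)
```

x = [32, 42, 11, 30, 36]; result = '[32, 42, 11, 30, 36]'

'[32, 42, 11, 30, 36]'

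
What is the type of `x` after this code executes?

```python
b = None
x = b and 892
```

'and' returns first falsy value (None)

NoneType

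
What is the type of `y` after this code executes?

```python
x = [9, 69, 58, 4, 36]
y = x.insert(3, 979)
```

list.insert() returns None

NoneType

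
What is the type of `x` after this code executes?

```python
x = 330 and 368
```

'and' with truthy values returns last operand (int)

int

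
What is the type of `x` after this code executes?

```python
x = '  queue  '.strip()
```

str.strip() returns str

str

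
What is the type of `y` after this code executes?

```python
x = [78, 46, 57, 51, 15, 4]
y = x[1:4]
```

Slicing a list returns a list

list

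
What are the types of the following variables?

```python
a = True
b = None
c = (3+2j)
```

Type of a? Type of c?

a is assigned the constant True, which has type bool; c is assigned (3+2j), an int plus an imaginary literal (j suffix), which evaluates to complex

bool, complex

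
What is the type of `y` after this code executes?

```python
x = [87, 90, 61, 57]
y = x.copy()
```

list.copy() returns list

list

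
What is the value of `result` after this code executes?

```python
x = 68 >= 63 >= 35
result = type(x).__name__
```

x is bool; result = 'bool'

'bool'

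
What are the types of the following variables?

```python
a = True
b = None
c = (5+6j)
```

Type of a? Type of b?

a is assigned the constant True, which has type bool; b is assigned None, whose type is NoneType

bool, NoneType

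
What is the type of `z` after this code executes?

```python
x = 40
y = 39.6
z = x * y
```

int * float = float

float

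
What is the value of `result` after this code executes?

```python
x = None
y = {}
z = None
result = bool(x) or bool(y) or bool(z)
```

x = None; y = {}; z = None; result = False

False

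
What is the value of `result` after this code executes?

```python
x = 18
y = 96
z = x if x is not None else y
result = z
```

x = 18; y = 96; z = 18; result = 18

18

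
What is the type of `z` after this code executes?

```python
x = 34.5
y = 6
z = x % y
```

float % int = float

float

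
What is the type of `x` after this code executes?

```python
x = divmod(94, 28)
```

divmod() returns tuple of (quotient, remainder)

tuple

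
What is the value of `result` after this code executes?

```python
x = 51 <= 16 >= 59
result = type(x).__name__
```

x is bool; result = 'bool'

'bool'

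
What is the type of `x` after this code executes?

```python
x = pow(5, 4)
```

pow(int, int) returns int

int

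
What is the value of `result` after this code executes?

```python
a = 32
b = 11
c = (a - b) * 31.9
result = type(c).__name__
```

a is int; b is int; c is float; result = 'float'

'float'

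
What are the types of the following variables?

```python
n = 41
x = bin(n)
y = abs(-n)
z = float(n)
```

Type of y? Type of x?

abs() of int returns int; bin() returns str

int, str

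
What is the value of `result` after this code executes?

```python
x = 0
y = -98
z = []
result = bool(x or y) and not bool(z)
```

x = 0; y = -98; z = []; result = True

True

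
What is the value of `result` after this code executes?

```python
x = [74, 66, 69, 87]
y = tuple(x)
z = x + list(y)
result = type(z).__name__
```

x is list; y is tuple; z is list; result = 'list'

'list'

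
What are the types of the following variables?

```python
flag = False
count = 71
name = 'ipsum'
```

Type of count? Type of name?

count is assigned a bare integer (no decimal point), so it is an int; name is assigned a quoted string literal, so it is a str

int, str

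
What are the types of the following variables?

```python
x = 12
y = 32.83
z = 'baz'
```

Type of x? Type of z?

x is assigned a bare integer (no decimal point), so it is an int; z is assigned a quoted string literal, so it is a str

int, str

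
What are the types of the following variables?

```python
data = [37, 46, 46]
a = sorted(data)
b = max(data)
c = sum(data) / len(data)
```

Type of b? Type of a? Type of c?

max of ints returns int; sorted() returns list; int / int = float

int, list, float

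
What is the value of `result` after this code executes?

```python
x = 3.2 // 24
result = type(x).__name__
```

x is float; result = 'float'

'float'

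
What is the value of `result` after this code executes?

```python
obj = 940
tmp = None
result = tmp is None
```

obj = 940; tmp = None; result = True

True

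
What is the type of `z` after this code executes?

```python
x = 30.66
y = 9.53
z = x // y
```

float // float = float

float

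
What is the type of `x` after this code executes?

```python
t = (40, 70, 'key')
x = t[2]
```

Index 2 of tuple is a str literal

str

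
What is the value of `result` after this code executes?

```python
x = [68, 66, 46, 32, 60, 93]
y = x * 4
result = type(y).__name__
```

x is list; y is list; result = 'list'

'list'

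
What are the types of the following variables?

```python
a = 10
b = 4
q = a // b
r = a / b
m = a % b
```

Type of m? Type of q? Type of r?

% of ints returns int; // returns int; / returns float

int, int, float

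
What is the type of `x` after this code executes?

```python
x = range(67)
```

range() returns a range object

range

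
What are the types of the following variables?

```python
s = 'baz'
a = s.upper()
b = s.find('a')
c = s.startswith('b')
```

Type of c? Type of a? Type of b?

startswith() returns bool; upper() returns str; find() returns int

bool, str, int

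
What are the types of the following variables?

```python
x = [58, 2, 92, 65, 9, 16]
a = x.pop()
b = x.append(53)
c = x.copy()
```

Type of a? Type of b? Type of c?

pop() returns element; append() returns None; copy() returns list

int, NoneType, list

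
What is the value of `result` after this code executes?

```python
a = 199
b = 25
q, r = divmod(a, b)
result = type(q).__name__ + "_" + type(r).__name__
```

a is int; b is int; q is int; r is int; result = 'int_int'

'int_int'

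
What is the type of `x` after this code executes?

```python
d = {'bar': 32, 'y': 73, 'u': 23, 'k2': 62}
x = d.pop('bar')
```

dict.pop() returns the value

int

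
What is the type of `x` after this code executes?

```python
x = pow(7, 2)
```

pow(int, int) returns int

int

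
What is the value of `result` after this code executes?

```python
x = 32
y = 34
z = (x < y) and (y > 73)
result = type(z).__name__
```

x is int; y is int; z is bool; result = 'bool'

'bool'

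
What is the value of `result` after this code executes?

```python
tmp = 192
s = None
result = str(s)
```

tmp = 192; s = None; result = 'None'

'None'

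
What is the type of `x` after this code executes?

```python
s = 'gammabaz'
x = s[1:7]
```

Slicing a str returns str

str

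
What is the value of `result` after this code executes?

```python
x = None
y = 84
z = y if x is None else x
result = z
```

x = None; y = 84; z = 84; result = 84

84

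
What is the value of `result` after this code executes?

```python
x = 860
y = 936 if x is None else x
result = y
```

x = 860; y = 860; result = 860

860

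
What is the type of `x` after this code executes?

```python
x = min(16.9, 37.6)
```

min() of floats returns float

float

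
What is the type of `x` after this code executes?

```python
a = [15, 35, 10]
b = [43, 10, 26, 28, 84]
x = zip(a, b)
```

zip() returns a zip object

zip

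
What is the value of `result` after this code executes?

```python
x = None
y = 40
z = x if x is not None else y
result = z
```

x = None; y = 40; z = 40; result = 40

40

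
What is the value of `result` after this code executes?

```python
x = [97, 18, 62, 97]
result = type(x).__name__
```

x is list; result = 'list'

'list'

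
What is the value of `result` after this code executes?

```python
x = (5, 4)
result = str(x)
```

x = (5, 4); result = '(5, 4)'

'(5, 4)'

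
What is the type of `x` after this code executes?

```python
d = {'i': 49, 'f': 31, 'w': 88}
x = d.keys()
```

.keys() returns dict_keys view

dict_keys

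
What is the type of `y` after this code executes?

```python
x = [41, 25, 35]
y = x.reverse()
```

list.reverse() returns None

NoneType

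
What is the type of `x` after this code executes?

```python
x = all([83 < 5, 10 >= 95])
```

all() returns bool

bool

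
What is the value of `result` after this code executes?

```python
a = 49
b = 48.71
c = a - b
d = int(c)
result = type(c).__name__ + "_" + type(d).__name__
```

a is int; b is float; c is float; d is int; result = 'float_int'

'float_int'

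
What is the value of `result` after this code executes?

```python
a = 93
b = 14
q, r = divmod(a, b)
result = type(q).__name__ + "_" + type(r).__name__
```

a is int; b is int; q is int; r is int; result = 'int_int'

'int_int'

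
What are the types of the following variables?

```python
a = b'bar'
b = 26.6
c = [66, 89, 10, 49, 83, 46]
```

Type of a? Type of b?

a is assigned a bytes literal (b'...' prefix); b is assigned a number with a decimal point, so it is a float

bytes, float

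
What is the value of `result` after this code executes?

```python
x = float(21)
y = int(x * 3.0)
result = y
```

x = 21.0; y = 63; result = 63

63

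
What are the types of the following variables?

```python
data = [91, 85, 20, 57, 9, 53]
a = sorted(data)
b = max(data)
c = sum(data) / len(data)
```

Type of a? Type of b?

sorted() returns list; max of ints returns int

list, int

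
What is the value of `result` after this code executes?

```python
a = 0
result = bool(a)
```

a = 0; result = False

False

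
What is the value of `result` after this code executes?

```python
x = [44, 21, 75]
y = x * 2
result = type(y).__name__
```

x is list; y is list; result = 'list'

'list'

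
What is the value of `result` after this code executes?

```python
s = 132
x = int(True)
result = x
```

s = 132; x = 1; result = 1

1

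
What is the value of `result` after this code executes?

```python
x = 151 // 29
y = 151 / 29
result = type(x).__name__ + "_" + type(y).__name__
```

x is int; y is float; result = 'int_float'

'int_float'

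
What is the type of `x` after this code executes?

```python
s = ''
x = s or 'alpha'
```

'or' returns first truthy value (str)

str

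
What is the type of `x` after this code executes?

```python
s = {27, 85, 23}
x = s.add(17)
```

set.add() returns None (mutates in place)

NoneType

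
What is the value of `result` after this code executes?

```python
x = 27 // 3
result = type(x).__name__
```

x is int; result = 'int'

'int'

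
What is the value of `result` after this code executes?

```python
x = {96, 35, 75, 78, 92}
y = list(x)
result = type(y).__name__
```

x is set; y is list; result = 'list'

'list'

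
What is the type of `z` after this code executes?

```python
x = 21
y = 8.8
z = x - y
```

int - float = float

float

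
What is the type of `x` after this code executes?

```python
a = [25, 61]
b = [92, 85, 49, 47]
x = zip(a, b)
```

zip() returns a zip object

zip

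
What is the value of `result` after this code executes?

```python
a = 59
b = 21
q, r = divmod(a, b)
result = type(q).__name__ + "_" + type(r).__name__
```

a is int; b is int; q is int; r is int; result = 'int_int'

'int_int'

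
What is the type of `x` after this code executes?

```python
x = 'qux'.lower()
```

str.lower() returns str

str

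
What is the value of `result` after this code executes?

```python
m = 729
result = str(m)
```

m = 729; result = '729'

'729'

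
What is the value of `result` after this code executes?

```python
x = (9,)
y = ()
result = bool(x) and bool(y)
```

x = (9,); y = (); result = False

False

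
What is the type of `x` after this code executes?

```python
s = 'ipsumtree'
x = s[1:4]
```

Slicing a str returns str

str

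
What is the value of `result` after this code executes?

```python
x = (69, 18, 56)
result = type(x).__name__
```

x is tuple; result = 'tuple'

'tuple'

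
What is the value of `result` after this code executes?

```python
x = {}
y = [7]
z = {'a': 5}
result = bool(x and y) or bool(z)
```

x = {}; y = [7]; z = {'a': 5}; result = True

True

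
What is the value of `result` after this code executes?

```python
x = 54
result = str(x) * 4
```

x = 54; result = '54545454'

'54545454'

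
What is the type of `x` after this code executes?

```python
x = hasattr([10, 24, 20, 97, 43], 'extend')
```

hasattr() returns bool

bool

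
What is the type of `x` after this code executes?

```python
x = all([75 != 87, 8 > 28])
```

all() returns bool

bool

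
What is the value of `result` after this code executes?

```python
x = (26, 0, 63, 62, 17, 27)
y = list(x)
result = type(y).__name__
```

x is tuple; y is list; result = 'list'

'list'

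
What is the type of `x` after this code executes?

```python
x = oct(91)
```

oct() returns str representation

str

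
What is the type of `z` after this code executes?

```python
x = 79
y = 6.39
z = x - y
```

int - float = float

float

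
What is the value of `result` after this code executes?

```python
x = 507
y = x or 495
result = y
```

x = 507; y = 507; result = 507

507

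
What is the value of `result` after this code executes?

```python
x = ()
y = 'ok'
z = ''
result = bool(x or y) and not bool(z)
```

x = (); y = 'ok'; z = ''; result = True

True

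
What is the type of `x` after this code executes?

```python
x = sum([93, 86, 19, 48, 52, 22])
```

sum() of ints returns int

int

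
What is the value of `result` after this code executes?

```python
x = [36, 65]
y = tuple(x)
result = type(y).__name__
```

x is list; y is tuple; result = 'tuple'

'tuple'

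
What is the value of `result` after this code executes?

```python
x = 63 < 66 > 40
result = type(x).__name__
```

x is bool; result = 'bool'

'bool'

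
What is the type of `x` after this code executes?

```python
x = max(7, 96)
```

max() of ints returns int

int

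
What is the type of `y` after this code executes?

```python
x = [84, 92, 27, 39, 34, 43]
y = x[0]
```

Indexing list[int] returns int

int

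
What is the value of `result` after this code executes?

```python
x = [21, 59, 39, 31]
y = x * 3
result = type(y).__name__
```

x is list; y is list; result = 'list'

'list'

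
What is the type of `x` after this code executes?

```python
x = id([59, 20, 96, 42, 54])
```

id() returns int

int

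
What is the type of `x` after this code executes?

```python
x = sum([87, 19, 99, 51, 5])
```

sum() of ints returns int

int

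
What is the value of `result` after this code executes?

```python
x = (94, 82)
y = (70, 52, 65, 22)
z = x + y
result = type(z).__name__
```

x is tuple; y is tuple; z is tuple; result = 'tuple'

'tuple'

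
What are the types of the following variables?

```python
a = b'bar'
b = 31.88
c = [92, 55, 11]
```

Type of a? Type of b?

a is assigned a bytes literal (b'...' prefix); b is assigned a number with a decimal point, so it is a float

bytes, float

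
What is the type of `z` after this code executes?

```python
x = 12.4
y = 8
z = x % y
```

float % int = float

float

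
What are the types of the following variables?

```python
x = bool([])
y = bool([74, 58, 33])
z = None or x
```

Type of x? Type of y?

bool() returns bool; bool() returns bool

bool, bool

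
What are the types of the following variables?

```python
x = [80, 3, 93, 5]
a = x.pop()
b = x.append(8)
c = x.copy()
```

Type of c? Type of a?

copy() returns list; pop() returns element

list, int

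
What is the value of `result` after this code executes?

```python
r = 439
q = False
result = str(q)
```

r = 439; q = False; result = 'False'

'False'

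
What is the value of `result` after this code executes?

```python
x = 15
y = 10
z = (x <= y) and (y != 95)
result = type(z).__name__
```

x is int; y is int; z is bool; result = 'bool'

'bool'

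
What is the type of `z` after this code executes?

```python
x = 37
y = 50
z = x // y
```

int // int = int

int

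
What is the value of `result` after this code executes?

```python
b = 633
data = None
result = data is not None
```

b = 633; data = None; result = False

False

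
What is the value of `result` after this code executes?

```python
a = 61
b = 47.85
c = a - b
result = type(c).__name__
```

a is int; b is float; c is float; result = 'float'

'float'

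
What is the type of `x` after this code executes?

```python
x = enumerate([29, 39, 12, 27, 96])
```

enumerate() returns an enumerate object

enumerate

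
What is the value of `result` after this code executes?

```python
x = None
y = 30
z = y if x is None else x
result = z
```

x = None; y = 30; z = 30; result = 30

30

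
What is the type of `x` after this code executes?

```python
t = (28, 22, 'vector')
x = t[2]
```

Index 2 of tuple is a str literal

str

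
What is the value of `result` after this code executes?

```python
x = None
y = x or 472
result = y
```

x = None; y = 472; result = 472

472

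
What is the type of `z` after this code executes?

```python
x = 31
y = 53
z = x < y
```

Comparison returns bool

bool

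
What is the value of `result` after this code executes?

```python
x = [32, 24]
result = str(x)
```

x = [32, 24]; result = '[32, 24]'

'[32, 24]'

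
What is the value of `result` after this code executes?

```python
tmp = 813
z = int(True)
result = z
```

tmp = 813; z = 1; result = 1

1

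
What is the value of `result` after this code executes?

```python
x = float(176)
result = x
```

x = 176.0; result = 176.0

176.0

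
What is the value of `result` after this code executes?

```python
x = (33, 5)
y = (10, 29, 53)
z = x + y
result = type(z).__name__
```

x is tuple; y is tuple; z is tuple; result = 'tuple'

'tuple'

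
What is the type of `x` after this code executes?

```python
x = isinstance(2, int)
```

isinstance() returns bool

bool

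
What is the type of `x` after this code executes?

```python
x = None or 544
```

'or' with None returns the other truthy value

int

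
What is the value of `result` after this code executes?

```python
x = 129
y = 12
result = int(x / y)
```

x = 129; y = 12; result = 10

10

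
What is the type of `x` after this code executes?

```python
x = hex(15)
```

hex() returns str representation

str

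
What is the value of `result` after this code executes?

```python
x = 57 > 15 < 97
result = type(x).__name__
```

x is bool; result = 'bool'

'bool'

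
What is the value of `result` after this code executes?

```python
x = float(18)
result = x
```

x = 18.0; result = 18.0

18.0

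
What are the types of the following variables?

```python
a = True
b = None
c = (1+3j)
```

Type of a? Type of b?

a is assigned the constant True, which has type bool; b is assigned None, whose type is NoneType

bool, NoneType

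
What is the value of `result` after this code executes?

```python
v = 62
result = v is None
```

v = 62; result = False

False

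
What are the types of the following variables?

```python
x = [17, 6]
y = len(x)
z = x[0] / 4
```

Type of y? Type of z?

len() returns int; int / int = float

int, float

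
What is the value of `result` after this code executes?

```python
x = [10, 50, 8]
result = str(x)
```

x = [10, 50, 8]; result = '[10, 50, 8]'

'[10, 50, 8]'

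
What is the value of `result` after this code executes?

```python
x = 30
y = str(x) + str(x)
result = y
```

x = 30; y = '3030'; result = '3030'

'3030'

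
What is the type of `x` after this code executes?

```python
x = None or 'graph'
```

'or' with None returns the other truthy value (str)

str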